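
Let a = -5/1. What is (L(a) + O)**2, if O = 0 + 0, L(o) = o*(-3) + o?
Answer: 100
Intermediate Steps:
a = -5 (a = -5*1 = -5)
L(o) = -2*o (L(o) = -3*o + o = -2*o)
O = 0
(L(a) + O)**2 = (-2*(-5) + 0)**2 = (10 + 0)**2 = 10**2 = 100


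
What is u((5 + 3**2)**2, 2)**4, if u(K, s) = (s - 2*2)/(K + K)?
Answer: 1/1475789056 ≈ 6.7760e-10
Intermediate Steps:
u(K, s) = (-4 + s)/(2*K) (u(K, s) = (s - 4)/((2*K)) = (-4 + s)*(1/(2*K)) = (-4 + s)/(2*K))
u((5 + 3**2)**2, 2)**4 = ((-4 + 2)/(2*((5 + 3**2)**2)))**4 = ((1/2)*(-2)/(5 + 9)**2)**4 = ((1/2)*(-2)/14**2)**4 = ((1/2)*(-2)/196)**4 = ((1/2)*(1/196)*(-2))**4 = (-1/196)**4 = 1/1475789056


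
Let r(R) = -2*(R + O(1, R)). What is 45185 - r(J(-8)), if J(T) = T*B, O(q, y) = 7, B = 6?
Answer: 45103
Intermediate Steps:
J(T) = 6*T (J(T) = T*6 = 6*T)
r(R) = -14 - 2*R (r(R) = -2*(R + 7) = -2*(7 + R) = -14 - 2*R)
45185 - r(J(-8)) = 45185 - (-14 - 12*(-8)) = 45185 - (-14 - 2*(-48)) = 45185 - (-14 + 96) = 45185 - 1*82 = 45185 - 82 = 45103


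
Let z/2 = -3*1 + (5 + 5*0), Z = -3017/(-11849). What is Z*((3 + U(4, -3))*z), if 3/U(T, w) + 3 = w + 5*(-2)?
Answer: 135765/47396 ≈ 2.8645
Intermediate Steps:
U(T, w) = 3/(-13 + w) (U(T, w) = 3/(-3 + (w + 5*(-2))) = 3/(-3 + (w - 10)) = 3/(-3 + (-10 + w)) = 3/(-13 + w))
Z = 3017/11849 (Z = -3017*(-1/11849) = 3017/11849 ≈ 0.25462)
z = 4 (z = 2*(-3*1 + (5 + 5*0)) = 2*(-3 + (5 + 0)) = 2*(-3 + 5) = 2*2 = 4)
Z*((3 + U(4, -3))*z) = 3017*((3 + 3/(-13 - 3))*4)/11849 = 3017*((3 + 3/(-16))*4)/11849 = 3017*((3 + 3*(-1/16))*4)/11849 = 3017*((3 - 3/16)*4)/11849 = 3017*((45/16)*4)/11849 = (3017/11849)*(45/4) = 135765/47396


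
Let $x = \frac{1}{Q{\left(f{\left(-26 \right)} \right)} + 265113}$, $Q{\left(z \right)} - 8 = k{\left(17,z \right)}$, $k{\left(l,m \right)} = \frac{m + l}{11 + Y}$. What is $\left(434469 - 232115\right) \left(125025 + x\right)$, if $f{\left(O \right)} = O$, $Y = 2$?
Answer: $\frac{43597843554961001}{1723282} \approx 2.5299 \cdot 10^{10}$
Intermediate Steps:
$k{\left(l,m \right)} = \frac{l}{13} + \frac{m}{13}$ ($k{\left(l,m \right)} = \frac{m + l}{11 + 2} = \frac{l + m}{13} = \left(l + m\right) \frac{1}{13} = \frac{l}{13} + \frac{m}{13}$)
$Q{\left(z \right)} = \frac{121}{13} + \frac{z}{13}$ ($Q{\left(z \right)} = 8 + \left(\frac{1}{13} \cdot 17 + \frac{z}{13}\right) = 8 + \left(\frac{17}{13} + \frac{z}{13}\right) = \frac{121}{13} + \frac{z}{13}$)
$x = \frac{13}{3446564}$ ($x = \frac{1}{\left(\frac{121}{13} + \frac{1}{13} \left(-26\right)\right) + 265113} = \frac{1}{\left(\frac{121}{13} - 2\right) + 265113} = \frac{1}{\frac{95}{13} + 265113} = \frac{1}{\frac{3446564}{13}} = \frac{13}{3446564} \approx 3.7719 \cdot 10^{-6}$)
$\left(434469 - 232115\right) \left(125025 + x\right) = \left(434469 - 232115\right) \left(125025 + \frac{13}{3446564}\right) = 202354 \cdot \frac{430906664113}{3446564} = \frac{43597843554961001}{1723282}$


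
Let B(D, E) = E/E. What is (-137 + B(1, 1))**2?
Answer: 18496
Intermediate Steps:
B(D, E) = 1
(-137 + B(1, 1))**2 = (-137 + 1)**2 = (-136)**2 = 18496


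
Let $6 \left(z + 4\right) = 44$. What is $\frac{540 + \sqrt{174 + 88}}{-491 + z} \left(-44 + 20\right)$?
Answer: $\frac{38880}{1463} + \frac{72 \sqrt{262}}{1463} \approx 27.372$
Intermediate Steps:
$z = \frac{10}{3}$ ($z = -4 + \frac{1}{6} \cdot 44 = -4 + \frac{22}{3} = \frac{10}{3} \approx 3.3333$)
$\frac{540 + \sqrt{174 + 88}}{-491 + z} \left(-44 + 20\right) = \frac{540 + \sqrt{174 + 88}}{-491 + \frac{10}{3}} \left(-44 + 20\right) = \frac{540 + \sqrt{262}}{- \frac{1463}{3}} \left(-24\right) = \left(540 + \sqrt{262}\right) \left(- \frac{3}{1463}\right) \left(-24\right) = \left(- \frac{1620}{1463} - \frac{3 \sqrt{262}}{1463}\right) \left(-24\right) = \frac{38880}{1463} + \frac{72 \sqrt{262}}{1463}$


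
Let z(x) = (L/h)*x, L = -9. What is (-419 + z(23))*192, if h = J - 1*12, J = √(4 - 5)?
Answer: -11188032/145 + 39744*I/145 ≈ -77159.0 + 274.1*I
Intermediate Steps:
J = I (J = √(-1) = I ≈ 1.0*I)
h = -12 + I (h = I - 1*12 = I - 12 = -12 + I ≈ -12.0 + 1.0*I)
z(x) = -9*x*(-12 - I)/145 (z(x) = (-9*(-12 - I)/145)*x = -9*x*(-12 - I)/145)
(-419 + z(23))*192 = (-419 + (9/145)*23*(12 + I))*192 = (-419 + (2484/145 + 207*I/145))*192 = (-58271/145 + 207*I/145)*192 = -11188032/145 + 39744*I/145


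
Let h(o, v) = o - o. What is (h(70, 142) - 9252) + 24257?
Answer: 15005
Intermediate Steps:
h(o, v) = 0
(h(70, 142) - 9252) + 24257 = (0 - 9252) + 24257 = -9252 + 24257 = 15005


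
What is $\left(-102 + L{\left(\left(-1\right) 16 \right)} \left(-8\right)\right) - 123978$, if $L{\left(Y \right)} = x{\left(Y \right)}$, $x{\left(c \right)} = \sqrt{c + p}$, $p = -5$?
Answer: $-124080 - 8 i \sqrt{21} \approx -1.2408 \cdot 10^{5} - 36.661 i$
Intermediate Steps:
$x{\left(c \right)} = \sqrt{-5 + c}$ ($x{\left(c \right)} = \sqrt{c - 5} = \sqrt{-5 + c}$)
$L{\left(Y \right)} = \sqrt{-5 + Y}$
$\left(-102 + L{\left(\left(-1\right) 16 \right)} \left(-8\right)\right) - 123978 = \left(-102 + \sqrt{-5 - 16} \left(-8\right)\right) - 123978 = \left(-102 + \sqrt{-21} \left(-8\right)\right) - 123978 = \left(-102 + i \sqrt{21} \left(-8\right)\right) - 123978 = \left(-102 - 8 i \sqrt{21}\right) - 123978 = -124080 - 8 i \sqrt{21}$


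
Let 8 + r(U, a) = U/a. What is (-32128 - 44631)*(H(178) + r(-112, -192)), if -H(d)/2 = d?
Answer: 334745999/12 ≈ 2.7895e+7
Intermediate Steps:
r(U, a) = -8 + U/a
H(d) = -2*d
(-32128 - 44631)*(H(178) + r(-112, -192)) = (-32128 - 44631)*(-2*178 + (-8 - 112/(-192))) = -76759*(-356 + (-8 - 112*(-1/192))) = -76759*(-356 + (-8 + 7/12)) = -76759*(-356 - 89/12) = -76759*(-4361/12) = 334745999/12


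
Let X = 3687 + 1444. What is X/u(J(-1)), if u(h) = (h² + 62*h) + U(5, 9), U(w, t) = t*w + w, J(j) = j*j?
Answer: 5131/113 ≈ 45.407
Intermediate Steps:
J(j) = j²
U(w, t) = w + t*w
X = 5131
u(h) = 50 + h² + 62*h (u(h) = (h² + 62*h) + 5*(1 + 9) = (h² + 62*h) + 5*10 = (h² + 62*h) + 50 = 50 + h² + 62*h)
X/u(J(-1)) = 5131/(50 + ((-1)²)² + 62*(-1)²) = 5131/(50 + 1² + 62*1) = 5131/(50 + 1 + 62) = 5131/113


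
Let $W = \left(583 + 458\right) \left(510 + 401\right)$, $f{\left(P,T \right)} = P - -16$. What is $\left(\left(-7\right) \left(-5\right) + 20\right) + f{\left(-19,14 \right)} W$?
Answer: $-2844998$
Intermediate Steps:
$f{\left(P,T \right)} = 16 + P$ ($f{\left(P,T \right)} = P + 16 = 16 + P$)
$W = 948351$ ($W = 1041 \cdot 911 = 948351$)
$\left(\left(-7\right) \left(-5\right) + 20\right) + f{\left(-19,14 \right)} W = \left(\left(-7\right) \left(-5\right) + 20\right) + \left(16 - 19\right) 948351 = \left(35 + 20\right) - 2845053 = 55 - 2845053 = -2844998$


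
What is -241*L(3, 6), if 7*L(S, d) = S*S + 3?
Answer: -2892/7 ≈ -413.14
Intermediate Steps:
L(S, d) = 3/7 + S²/7 (L(S, d) = (S*S + 3)/7 = (S² + 3)/7 = (3 + S²)/7 = 3/7 + S²/7)
-241*L(3, 6) = -241*(3/7 + (⅐)*3²) = -241*(3/7 + (⅐)*9) = -241*(3/7 + 9/7) = -241*12/7 = -2892/7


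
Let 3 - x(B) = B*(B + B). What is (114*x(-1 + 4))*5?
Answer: -8550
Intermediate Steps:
x(B) = 3 - 2*B² (x(B) = 3 - B*(B + B) = 3 - B*2*B = 3 - 2*B²)
(114*x(-1 + 4))*5 = (114*(3 - 2*(-1 + 4)²))*5 = (114*(3 - 2*3²))*5 = (114*(3 - 2*9))*5 = (114*(3 - 18))*5 = (114*(-15))*5 = -1710*5 = -8550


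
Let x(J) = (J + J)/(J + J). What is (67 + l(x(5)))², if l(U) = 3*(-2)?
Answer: 3721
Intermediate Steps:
x(J) = 1 (x(J) = (2*J)/((2*J)) = (2*J)*(1/(2*J)) = 1)
l(U) = -6
(67 + l(x(5)))² = (67 - 6)² = 61² = 3721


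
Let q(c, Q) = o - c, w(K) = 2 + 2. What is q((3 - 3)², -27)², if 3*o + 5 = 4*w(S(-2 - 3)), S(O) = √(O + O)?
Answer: 121/9 ≈ 13.444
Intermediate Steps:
S(O) = √2*√O (S(O) = √(2*O) = √2*√O)
w(K) = 4
o = 11/3 (o = -5/3 + (4*4)/3 = -5/3 + (⅓)*16 = -5/3 + 16/3 = 11/3 ≈ 3.6667)
q(c, Q) = 11/3 - c
q((3 - 3)², -27)² = (11/3 - (3 - 3)²)² = (11/3 - 1*0²)² = (11/3 - 1*0)² = (11/3 + 0)² = (11/3)² = 121/9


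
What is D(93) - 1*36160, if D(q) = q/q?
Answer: -36159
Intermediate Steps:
D(q) = 1
D(93) - 1*36160 = 1 - 1*36160 = 1 - 36160 = -36159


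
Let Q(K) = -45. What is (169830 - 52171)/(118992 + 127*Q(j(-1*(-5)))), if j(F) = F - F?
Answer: 117659/113277 ≈ 1.0387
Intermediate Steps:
j(F) = 0
(169830 - 52171)/(118992 + 127*Q(j(-1*(-5)))) = (169830 - 52171)/(118992 + 127*(-45)) = 117659/(118992 - 5715) = 117659/113277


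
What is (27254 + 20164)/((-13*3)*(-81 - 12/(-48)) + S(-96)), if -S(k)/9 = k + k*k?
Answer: -63224/105241 ≈ -0.60075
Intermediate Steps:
S(k) = -9*k - 9*k² (S(k) = -9*(k + k*k) = -9*(k + k²) = -9*k - 9*k²)
(27254 + 20164)/((-13*3)*(-81 - 12/(-48)) + S(-96)) = (27254 + 20164)/((-13*3)*(-81 - 12/(-48)) - 9*(-96)*(1 - 96)) = 47418/(-39*(-81 - 12*(-1/48)) - 9*(-96)*(-95)) = 47418/(-39*(-81 + ¼) - 82080) = 47418/(-39*(-323/4) - 82080) = 47418/(12597/4 - 82080) = 47418/(-315723/4) = 47418*(-4/315723) = -63224/105241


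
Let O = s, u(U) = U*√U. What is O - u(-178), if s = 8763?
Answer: 8763 + 178*I*√178 ≈ 8763.0 + 2374.8*I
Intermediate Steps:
u(U) = U^(3/2)
O = 8763
O - u(-178) = 8763 - (-178)^(3/2) = 8763 - (-178)*I*√178 = 8763 + 178*I*√178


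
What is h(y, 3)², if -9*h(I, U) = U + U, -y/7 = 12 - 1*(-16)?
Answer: 4/9 ≈ 0.44444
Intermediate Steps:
y = -196 (y = -7*(12 - 1*(-16)) = -7*(12 + 16) = -7*28 = -196)
h(I, U) = -2*U/9 (h(I, U) = -(U + U)/9 = -2*U/9)
h(y, 3)² = (-2/9*3)² = (-⅔)² = 4/9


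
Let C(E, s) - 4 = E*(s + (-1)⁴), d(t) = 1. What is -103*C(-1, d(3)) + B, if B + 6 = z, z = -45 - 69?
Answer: -326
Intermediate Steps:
C(E, s) = 4 + E*(1 + s) (C(E, s) = 4 + E*(s + (-1)⁴) = 4 + E*(s + 1) = 4 + E*(1 + s))
z = -114
B = -120 (B = -6 - 114 = -120)
-103*C(-1, d(3)) + B = -103*(4 - 1 - 1*1) - 120 = -103*(4 - 1 - 1) - 120 = -103*2 - 120 = -206 - 120 = -326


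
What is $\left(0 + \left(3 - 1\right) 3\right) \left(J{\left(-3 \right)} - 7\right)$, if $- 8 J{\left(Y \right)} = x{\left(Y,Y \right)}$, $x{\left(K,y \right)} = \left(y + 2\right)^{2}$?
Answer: $- \frac{171}{4} \approx -42.75$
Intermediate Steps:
$x{\left(K,y \right)} = \left(2 + y\right)^{2}$
$J{\left(Y \right)} = - \frac{\left(2 + Y\right)^{2}}{8}$
$\left(0 + \left(3 - 1\right) 3\right) \left(J{\left(-3 \right)} - 7\right) = \left(0 + \left(3 - 1\right) 3\right) \left(- \frac{\left(2 - 3\right)^{2}}{8} - 7\right) = \left(0 + \left(3 - 1\right) 3\right) \left(- \frac{\left(-1\right)^{2}}{8} - 7\right) = \left(0 + 2 \cdot 3\right) \left(\left(- \frac{1}{8}\right) 1 - 7\right) = \left(0 + 6\right) \left(- \frac{1}{8} - 7\right) = 6 \left(- \frac{57}{8}\right) = - \frac{171}{4}$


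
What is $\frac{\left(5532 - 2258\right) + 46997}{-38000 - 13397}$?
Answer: $- \frac{50271}{51397} \approx -0.97809$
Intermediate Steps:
$\frac{\left(5532 - 2258\right) + 46997}{-38000 - 13397} = \frac{3274 + 46997}{-51397} = 50271 \left(- \frac{1}{51397}\right) = - \frac{50271}{51397}$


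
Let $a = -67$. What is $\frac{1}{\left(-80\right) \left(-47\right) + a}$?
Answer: $\frac{1}{3693} \approx 0.00027078$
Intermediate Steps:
$\frac{1}{\left(-80\right) \left(-47\right) + a} = \frac{1}{\left(-80\right) \left(-47\right) - 67} = \frac{1}{3760 - 67} = \frac{1}{3693}$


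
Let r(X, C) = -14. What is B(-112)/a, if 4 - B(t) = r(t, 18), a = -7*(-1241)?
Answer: 18/8687 ≈ 0.0020721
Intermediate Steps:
a = 8687
B(t) = 18 (B(t) = 4 - 1*(-14) = 4 + 14 = 18)
B(-112)/a = 18/8687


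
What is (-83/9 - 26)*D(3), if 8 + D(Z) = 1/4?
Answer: 9827/36 ≈ 272.97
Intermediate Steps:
D(Z) = -31/4 (D(Z) = -8 + 1/4 = -8 + ¼ = -31/4)
(-83/9 - 26)*D(3) = (-83/9 - 26)*(-31/4) = -317/9*(-31/4) = 9827/36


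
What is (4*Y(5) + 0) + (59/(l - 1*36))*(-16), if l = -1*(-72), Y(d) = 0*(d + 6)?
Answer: -236/9 ≈ -26.222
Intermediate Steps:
Y(d) = 0 (Y(d) = 0*(6 + d) = 0)
l = 72
(4*Y(5) + 0) + (59/(l - 1*36))*(-16) = (4*0 + 0) + (59/(72 - 1*36))*(-16) = (0 + 0) + (59/(72 - 36))*(-16) = 0 + (59/36)*(-16) = 0 - 236/9 = -236/9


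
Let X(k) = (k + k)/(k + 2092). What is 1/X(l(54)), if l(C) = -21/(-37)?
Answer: 77425/42 ≈ 1843.5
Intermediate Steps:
l(C) = 21/37 (l(C) = -21*(-1/37) = 21/37)
X(k) = 2*k/(2092 + k) (X(k) = (2*k)/(2092 + k) = 2*k/(2092 + k))
1/X(l(54)) = 1/(2*(21/37)/(2092 + 21/37)) = 1/(2*(21/37)/(77425/37)) = 1/(2*(21/37)*(37/77425)) = 1/(42/77425) = 77425/42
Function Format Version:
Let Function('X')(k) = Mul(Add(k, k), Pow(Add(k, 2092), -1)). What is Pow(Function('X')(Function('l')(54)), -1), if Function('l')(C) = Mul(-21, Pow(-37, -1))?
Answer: Rational(77425, 42) ≈ 1843.5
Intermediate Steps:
Function('l')(C) = Rational(21, 37) (Function('l')(C) = Mul(-21, Rational(-1, 37)) = Rational(21, 37))
Function('X')(k) = Mul(2, k, Pow(Add(2092, k), -1)) (Function('X')(k) = Mul(Mul(2, k), Pow(Add(2092, k), -1)) = Mul(2, k, Pow(Add(2092, k), -1)))
Pow(Function('X')(Function('l')(54)), -1) = Pow(Mul(2, Rational(21, 37), Pow(Add(2092, Rational(21, 37)), -1)), -1) = Pow(Mul(2, Rational(21, 37), Pow(Rational(77425, 37), -1)), -1) = Pow(Mul(2, Rational(21, 37), Rational(37, 77425)), -1) = Pow(Rational(42, 77425), -1) = Rational(77425, 42)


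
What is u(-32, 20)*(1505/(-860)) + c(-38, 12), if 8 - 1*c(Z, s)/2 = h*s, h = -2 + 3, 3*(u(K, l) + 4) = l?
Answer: -38/3 ≈ -12.667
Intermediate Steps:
u(K, l) = -4 + l/3
h = 1
c(Z, s) = 16 - 2*s
u(-32, 20)*(1505/(-860)) + c(-38, 12) = (-4 + (1/3)*20)*(1505/(-860)) + (16 - 2*12) = (-4 + 20/3)*(1505*(-1/860)) + (16 - 24) = (8/3)*(-7/4) - 8 = -14/3 - 8 = -38/3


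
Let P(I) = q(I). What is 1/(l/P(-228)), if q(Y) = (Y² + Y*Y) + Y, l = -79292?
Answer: -25935/19823 ≈ -1.3083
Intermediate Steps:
q(Y) = Y + 2*Y² (q(Y) = (Y² + Y²) + Y = 2*Y² + Y = Y + 2*Y²)
P(I) = I*(1 + 2*I)
1/(l/P(-228)) = 1/(-79292*(-1/(228*(1 + 2*(-228))))) = 1/(-79292*(-1/(228*(1 - 456)))) = 1/(-79292/((-228*(-455)))) = 1/(-79292/103740) = 1/(-79292*1/103740) = 1/(-19823/25935) = -25935/19823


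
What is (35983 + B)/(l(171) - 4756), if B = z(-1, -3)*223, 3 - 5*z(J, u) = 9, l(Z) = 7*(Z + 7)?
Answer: -178577/17550 ≈ -10.175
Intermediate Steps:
l(Z) = 49 + 7*Z (l(Z) = 7*(7 + Z) = 49 + 7*Z)
z(J, u) = -6/5 (z(J, u) = ⅗ - ⅕*9 = ⅗ - 9/5 = -6/5)
B = -1338/5 (B = -6/5*223 = -1338/5 ≈ -267.60)
(35983 + B)/(l(171) - 4756) = (35983 - 1338/5)/((49 + 7*171) - 4756) = 178577/(5*((49 + 1197) - 4756)) = 178577/(5*(1246 - 4756)) = (178577/5)/(-3510) = (178577/5)*(-1/3510) = -178577/17550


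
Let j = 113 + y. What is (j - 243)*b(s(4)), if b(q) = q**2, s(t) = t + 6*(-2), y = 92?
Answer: -2432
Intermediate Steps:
s(t) = -12 + t (s(t) = t - 12 = -12 + t)
j = 205 (j = 113 + 92 = 205)
(j - 243)*b(s(4)) = (205 - 243)*(-12 + 4)**2 = -38*(-8)**2 = -38*64 = -2432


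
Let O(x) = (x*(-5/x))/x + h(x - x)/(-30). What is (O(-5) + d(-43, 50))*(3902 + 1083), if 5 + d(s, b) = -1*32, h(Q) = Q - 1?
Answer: -1075763/6 ≈ -1.7929e+5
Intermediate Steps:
h(Q) = -1 + Q
d(s, b) = -37 (d(s, b) = -5 - 1*32 = -5 - 32 = -37)
O(x) = 1/30 - 5/x (O(x) = (x*(-5/x))/x + (-1 + (x - x))/(-30) = -5/x + (-1 + 0)*(-1/30) = -5/x - 1*(-1/30) = -5/x + 1/30 = 1/30 - 5/x)
(O(-5) + d(-43, 50))*(3902 + 1083) = ((1/30)*(-150 - 5)/(-5) - 37)*(3902 + 1083) = ((1/30)*(-⅕)*(-155) - 37)*4985 = (31/30 - 37)*4985 = -1079/30*4985 = -1075763/6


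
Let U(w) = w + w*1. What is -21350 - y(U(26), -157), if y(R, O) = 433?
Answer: -21783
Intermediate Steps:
U(w) = 2*w (U(w) = w + w = 2*w)
-21350 - y(U(26), -157) = -21350 - 1*433 = -21350 - 433 = -21783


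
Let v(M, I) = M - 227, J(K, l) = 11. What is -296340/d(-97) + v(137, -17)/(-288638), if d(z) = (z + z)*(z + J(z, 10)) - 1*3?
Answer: -6109534545/343912177 ≈ -17.765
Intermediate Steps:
v(M, I) = -227 + M
d(z) = -3 + 2*z*(11 + z) (d(z) = (z + z)*(z + 11) - 1*3 = (2*z)*(11 + z) - 3 = 2*z*(11 + z) - 3 = -3 + 2*z*(11 + z))
-296340/d(-97) + v(137, -17)/(-288638) = -296340/(-3 + 2*(-97)² + 22*(-97)) + (-227 + 137)/(-288638) = -296340/(-3 + 2*9409 - 2134) - 90*(-1/288638) = -296340/(-3 + 18818 - 2134) + 45/144319 = -296340/16681 + 45/144319 = -6109534545/343912177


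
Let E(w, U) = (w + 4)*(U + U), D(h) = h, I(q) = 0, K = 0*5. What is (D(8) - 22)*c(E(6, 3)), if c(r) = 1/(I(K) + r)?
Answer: -7/30 ≈ -0.23333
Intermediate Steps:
K = 0
E(w, U) = 2*U*(4 + w) (E(w, U) = (4 + w)*(2*U) = 2*U*(4 + w))
c(r) = 1/r (c(r) = 1/(0 + r) = 1/r)
(D(8) - 22)*c(E(6, 3)) = (8 - 22)/((2*3*(4 + 6))) = -14/(2*3*10) = -14/60 = -14*1/60 = -7/30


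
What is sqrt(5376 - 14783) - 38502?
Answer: -38502 + I*sqrt(9407) ≈ -38502.0 + 96.99*I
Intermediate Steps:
sqrt(5376 - 14783) - 38502 = sqrt(-9407) - 38502 = I*sqrt(9407) - 38502 = -38502 + I*sqrt(9407)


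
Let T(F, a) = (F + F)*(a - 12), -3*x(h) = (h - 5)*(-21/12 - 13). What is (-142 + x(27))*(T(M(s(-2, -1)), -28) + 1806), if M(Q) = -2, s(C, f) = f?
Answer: -199549/3 ≈ -66516.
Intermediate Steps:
x(h) = -295/12 + 59*h/12 (x(h) = -(h - 5)*(-21/12 - 13)/3 = -(-5 + h)*(-21*1/12 - 13)/3 = -(-5 + h)*(-7/4 - 13)/3 = -(-5 + h)*(-59)/(3*4) = -(295/4 - 59*h/4)/3 = -295/12 + 59*h/12)
T(F, a) = 2*F*(-12 + a) (T(F, a) = (2*F)*(-12 + a) = 2*F*(-12 + a))
(-142 + x(27))*(T(M(s(-2, -1)), -28) + 1806) = (-142 + (-295/12 + (59/12)*27))*(2*(-2)*(-12 - 28) + 1806) = (-142 + (-295/12 + 531/4))*(2*(-2)*(-40) + 1806) = (-142 + 649/6)*(160 + 1806) = -203/6*1966 = -199549/3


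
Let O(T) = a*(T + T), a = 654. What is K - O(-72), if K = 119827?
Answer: 214003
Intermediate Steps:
O(T) = 1308*T (O(T) = 654*(T + T) = 654*(2*T) = 1308*T)
K - O(-72) = 119827 - 1308*(-72) = 119827 - 1*(-94176) = 119827 + 94176 = 214003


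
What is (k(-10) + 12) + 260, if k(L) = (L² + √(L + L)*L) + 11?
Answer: 383 - 20*I*√5 ≈ 383.0 - 44.721*I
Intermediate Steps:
k(L) = 11 + L² + √2*L^(3/2) (k(L) = (L² + √(2*L)*L) + 11 = (L² + (√2*√L)*L) + 11 = (L² + √2*L^(3/2)) + 11 = 11 + L² + √2*L^(3/2))
(k(-10) + 12) + 260 = ((11 + (-10)² + √2*(-10)^(3/2)) + 12) + 260 = ((11 + 100 + √2*(-10*I*√10)) + 12) + 260 = ((11 + 100 - 20*I*√5) + 12) + 260 = ((111 - 20*I*√5) + 12) + 260 = (123 - 20*I*√5) + 260 = 383 - 20*I*√5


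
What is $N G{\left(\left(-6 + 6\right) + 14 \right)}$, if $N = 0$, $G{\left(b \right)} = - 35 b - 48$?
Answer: $0$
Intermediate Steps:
$G{\left(b \right)} = -48 - 35 b$
$N G{\left(\left(-6 + 6\right) + 14 \right)} = 0 \left(-48 - 35 \left(\left(-6 + 6\right) + 14\right)\right) = 0 \left(-48 - 35 \left(0 + 14\right)\right) = 0 \left(-48 - 490\right) = 0 \left(-538\right) = 0$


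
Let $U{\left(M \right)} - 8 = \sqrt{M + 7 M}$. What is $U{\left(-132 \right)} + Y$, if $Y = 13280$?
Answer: $13288 + 4 i \sqrt{66} \approx 13288.0 + 32.496 i$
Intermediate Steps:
$U{\left(M \right)} = 8 + 2 \sqrt{2} \sqrt{M}$ ($U{\left(M \right)} = 8 + \sqrt{M + 7 M} = 8 + \sqrt{8 M} = 8 + 2 \sqrt{2} \sqrt{M}$)
$U{\left(-132 \right)} + Y = \left(8 + 2 \sqrt{2} \sqrt{-132}\right) + 13280 = \left(8 + 2 \sqrt{2} \cdot 2 i \sqrt{33}\right) + 13280 = \left(8 + 4 i \sqrt{66}\right) + 13280 = 13288 + 4 i \sqrt{66}$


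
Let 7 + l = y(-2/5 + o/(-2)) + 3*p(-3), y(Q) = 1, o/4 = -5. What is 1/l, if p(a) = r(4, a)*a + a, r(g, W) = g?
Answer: -1/51 ≈ -0.019608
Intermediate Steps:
o = -20 (o = 4*(-5) = -20)
p(a) = 5*a (p(a) = 4*a + a = 5*a)
l = -51 (l = -7 + (1 + 3*(5*(-3))) = -7 + (1 + 3*(-15)) = -7 + (1 - 45) = -7 - 44 = -51)
1/l = 1/(-51) = -1/51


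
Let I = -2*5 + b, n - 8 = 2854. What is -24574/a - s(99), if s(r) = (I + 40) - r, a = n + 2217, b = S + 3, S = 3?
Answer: 295403/5079 ≈ 58.162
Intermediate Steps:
n = 2862 (n = 8 + 2854 = 2862)
b = 6 (b = 3 + 3 = 6)
a = 5079 (a = 2862 + 2217 = 5079)
I = -4 (I = -2*5 + 6 = -10 + 6 = -4)
s(r) = 36 - r (s(r) = (-4 + 40) - r = 36 - r)
-24574/a - s(99) = -24574/5079 - (36 - 1*99) = -24574*1/5079 - (36 - 99) = -24574/5079 - 1*(-63) = -24574/5079 + 63 = 295403/5079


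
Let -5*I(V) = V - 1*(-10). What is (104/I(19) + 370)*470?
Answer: 4798700/29 ≈ 1.6547e+5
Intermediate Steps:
I(V) = -2 - V/5 (I(V) = -(V - 1*(-10))/5 = -(V + 10)/5 = -(10 + V)/5 = -2 - V/5)
(104/I(19) + 370)*470 = (104/(-2 - ⅕*19) + 370)*470 = (104/(-2 - 19/5) + 370)*470 = (104/(-29/5) + 370)*470 = (104*(-5/29) + 370)*470 = (-520/29 + 370)*470 = (10210/29)*470 = 4798700/29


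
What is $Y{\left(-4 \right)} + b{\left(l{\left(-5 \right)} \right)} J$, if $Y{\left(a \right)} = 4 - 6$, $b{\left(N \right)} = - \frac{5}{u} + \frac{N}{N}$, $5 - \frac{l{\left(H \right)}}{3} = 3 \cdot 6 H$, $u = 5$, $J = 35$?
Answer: $-2$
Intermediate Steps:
$l{\left(H \right)} = 15 - 54 H$ ($l{\left(H \right)} = 15 - 3 \cdot 3 \cdot 6 H = 15 - 3 \cdot 18 H = 15 - 54 H$)
$b{\left(N \right)} = 0$ ($b{\left(N \right)} = - \frac{5}{5} + \frac{N}{N} = \left(-5\right) \frac{1}{5} + 1 = -1 + 1 = 0$)
$Y{\left(a \right)} = -2$ ($Y{\left(a \right)} = 4 - 6 = -2$)
$Y{\left(-4 \right)} + b{\left(l{\left(-5 \right)} \right)} J = -2 + 0 \cdot 35 = -2 + 0 = -2$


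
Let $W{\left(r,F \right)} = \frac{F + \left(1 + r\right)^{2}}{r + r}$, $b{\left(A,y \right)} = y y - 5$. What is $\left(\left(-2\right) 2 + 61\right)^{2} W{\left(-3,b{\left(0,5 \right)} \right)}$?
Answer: $-12996$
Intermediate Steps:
$b{\left(A,y \right)} = -5 + y^{2}$ ($b{\left(A,y \right)} = y^{2} - 5 = -5 + y^{2}$)
$W{\left(r,F \right)} = \frac{F + \left(1 + r\right)^{2}}{2 r}$
$\left(\left(-2\right) 2 + 61\right)^{2} W{\left(-3,b{\left(0,5 \right)} \right)} = \left(\left(-2\right) 2 + 61\right)^{2} \frac{\left(-5 + 5^{2}\right) + \left(1 - 3\right)^{2}}{2 \left(-3\right)} = \left(-4 + 61\right)^{2} \cdot \frac{1}{2} \left(- \frac{1}{3}\right) \left(\left(-5 + 25\right) + \left(-2\right)^{2}\right) = 57^{2} \cdot \frac{1}{2} \left(- \frac{1}{3}\right) \left(20 + 4\right) = 3249 \cdot \frac{1}{2} \left(- \frac{1}{3}\right) 24 = 3249 \left(-4\right) = -12996$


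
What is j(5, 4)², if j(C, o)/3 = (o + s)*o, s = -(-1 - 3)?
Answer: 9216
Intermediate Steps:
s = 4 (s = -1*(-4) = 4)
j(C, o) = 3*o*(4 + o) (j(C, o) = 3*((o + 4)*o) = 3*((4 + o)*o) = 3*(o*(4 + o)) = 3*o*(4 + o))
j(5, 4)² = (3*4*(4 + 4))² = (3*4*8)² = 96² = 9216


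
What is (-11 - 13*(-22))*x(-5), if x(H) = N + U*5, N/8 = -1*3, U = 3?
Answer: -2475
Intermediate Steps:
N = -24 (N = 8*(-1*3) = 8*(-3) = -24)
x(H) = -9 (x(H) = -24 + 3*5 = -24 + 15 = -9)
(-11 - 13*(-22))*x(-5) = (-11 - 13*(-22))*(-9) = (-11 + 286)*(-9) = 275*(-9) = -2475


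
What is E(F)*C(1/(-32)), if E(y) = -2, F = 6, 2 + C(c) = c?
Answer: 65/16 ≈ 4.0625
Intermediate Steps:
C(c) = -2 + c
E(F)*C(1/(-32)) = -2*(-2 + 1/(-32)) = -2*(-2 - 1/32) = -2*(-65/32) = 65/16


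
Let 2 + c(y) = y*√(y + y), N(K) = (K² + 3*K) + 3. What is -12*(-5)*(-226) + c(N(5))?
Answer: -13562 + 43*√86 ≈ -13163.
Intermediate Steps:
N(K) = 3 + K² + 3*K
c(y) = -2 + √2*y^(3/2) (c(y) = -2 + y*√(y + y) = -2 + y*√(2*y) = -2 + y*(√2*√y) = -2 + √2*y^(3/2))
-12*(-5)*(-226) + c(N(5)) = -12*(-5)*(-226) + (-2 + √2*(3 + 5² + 3*5)^(3/2)) = 60*(-226) + (-2 + √2*(3 + 25 + 15)^(3/2)) = -13560 + (-2 + √2*43^(3/2)) = -13560 + (-2 + √2*(43*√43)) = -13560 + (-2 + 43*√86) = -13562 + 43*√86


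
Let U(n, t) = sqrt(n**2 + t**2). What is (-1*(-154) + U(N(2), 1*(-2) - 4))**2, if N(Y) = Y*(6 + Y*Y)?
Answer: 24152 + 616*sqrt(109) ≈ 30583.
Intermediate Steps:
N(Y) = Y*(6 + Y**2)
(-1*(-154) + U(N(2), 1*(-2) - 4))**2 = (-1*(-154) + sqrt((2*(6 + 2**2))**2 + (1*(-2) - 4)**2))**2 = (154 + sqrt((2*(6 + 4))**2 + (-2 - 4)**2))**2 = (154 + sqrt((2*10)**2 + (-6)**2))**2 = (154 + sqrt(20**2 + 36))**2 = (154 + sqrt(400 + 36))**2 = (154 + sqrt(436))**2 = (154 + 2*sqrt(109))**2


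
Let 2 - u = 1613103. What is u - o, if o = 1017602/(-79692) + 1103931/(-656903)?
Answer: -1835759608326383/1138041606 ≈ -1.6131e+6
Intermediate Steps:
u = -1613101 (u = 2 - 1*1613103 = 2 - 1613103 = -1613101)
o = -16444353823/1138041606 (o = 1017602*(-1/79692) + 1103931*(-1/656903) = -508801/39846 - 47997/28561 = -16444353823/1138041606 ≈ -14.450)
u - o = -1613101 - 1*(-16444353823/1138041606) = -1613101 + 16444353823/1138041606 = -1835759608326383/1138041606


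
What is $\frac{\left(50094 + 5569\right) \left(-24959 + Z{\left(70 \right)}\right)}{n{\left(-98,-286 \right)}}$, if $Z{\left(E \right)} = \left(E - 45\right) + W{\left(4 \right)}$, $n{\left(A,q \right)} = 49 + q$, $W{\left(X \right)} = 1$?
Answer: $\frac{462615193}{79} \approx 5.8559 \cdot 10^{6}$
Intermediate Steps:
$Z{\left(E \right)} = -44 + E$ ($Z{\left(E \right)} = \left(E - 45\right) + 1 = \left(-45 + E\right) + 1 = -44 + E$)
$\frac{\left(50094 + 5569\right) \left(-24959 + Z{\left(70 \right)}\right)}{n{\left(-98,-286 \right)}} = \frac{\left(50094 + 5569\right) \left(-24959 + \left(-44 + 70\right)\right)}{49 - 286} = \frac{55663 \left(-24959 + 26\right)}{-237} = 55663 \left(-24933\right) \left(- \frac{1}{237}\right) = \left(-1387845579\right) \left(- \frac{1}{237}\right) = \frac{462615193}{79}$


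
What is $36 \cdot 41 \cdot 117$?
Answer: $172692$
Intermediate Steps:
$36 \cdot 41 \cdot 117 = 36 \cdot 4797 = 172692$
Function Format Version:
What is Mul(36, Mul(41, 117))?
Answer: 172692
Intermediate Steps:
Mul(36, Mul(41, 117)) = Mul(36, 4797) = 172692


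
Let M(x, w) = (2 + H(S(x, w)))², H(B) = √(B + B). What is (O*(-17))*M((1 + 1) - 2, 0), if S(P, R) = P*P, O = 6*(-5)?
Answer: 2040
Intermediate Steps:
O = -30
S(P, R) = P²
H(B) = √2*√B (H(B) = √(2*B) = √2*√B)
M(x, w) = (2 + √2*√(x²))²
(O*(-17))*M((1 + 1) - 2, 0) = (-30*(-17))*(2 + √2*√(((1 + 1) - 2)²))² = 510*(2 + √2*√((2 - 2)²))² = 510*(2 + √2*√(0²))² = 510*(2 + √2*√0)² = 510*(2 + √2*0)² = 510*(2 + 0)² = 510*2² = 510*4 = 2040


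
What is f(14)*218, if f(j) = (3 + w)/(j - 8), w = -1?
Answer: 218/3 ≈ 72.667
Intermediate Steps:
f(j) = 2/(-8 + j) (f(j) = (3 - 1)/(j - 8) = 2/(-8 + j))
f(14)*218 = (2/(-8 + 14))*218 = (2/6)*218 = (2*(⅙))*218 = (⅓)*218 = 218/3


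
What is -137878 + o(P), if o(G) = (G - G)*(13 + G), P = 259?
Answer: -137878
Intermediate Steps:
o(G) = 0 (o(G) = 0*(13 + G) = 0)
-137878 + o(P) = -137878 + 0 = -137878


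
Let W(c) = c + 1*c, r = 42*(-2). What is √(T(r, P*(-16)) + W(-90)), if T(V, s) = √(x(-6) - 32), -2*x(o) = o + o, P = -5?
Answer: √(-180 + I*√26) ≈ 0.19 + 13.418*I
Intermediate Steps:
r = -84
W(c) = 2*c (W(c) = c + c = 2*c)
x(o) = -o (x(o) = -(o + o)/2 = -o)
T(V, s) = I*√26 (T(V, s) = √(-1*(-6) - 32) = √(6 - 32) = √(-26) = I*√26)
√(T(r, P*(-16)) + W(-90)) = √(I*√26 + 2*(-90)) = √(I*√26 - 180) = √(-180 + I*√26)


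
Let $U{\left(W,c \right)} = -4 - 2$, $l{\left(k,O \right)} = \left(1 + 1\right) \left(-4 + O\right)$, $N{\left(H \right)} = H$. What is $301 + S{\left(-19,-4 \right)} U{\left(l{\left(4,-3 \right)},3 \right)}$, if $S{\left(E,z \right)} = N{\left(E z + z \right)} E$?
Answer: $8509$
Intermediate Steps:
$l{\left(k,O \right)} = -8 + 2 O$ ($l{\left(k,O \right)} = 2 \left(-4 + O\right) = -8 + 2 O$)
$S{\left(E,z \right)} = E \left(z + E z\right)$ ($S{\left(E,z \right)} = \left(E z + z\right) E = \left(z + E z\right) E = E \left(z + E z\right)$)
$U{\left(W,c \right)} = -6$ ($U{\left(W,c \right)} = -4 - 2 = -6$)
$301 + S{\left(-19,-4 \right)} U{\left(l{\left(4,-3 \right)},3 \right)} = 301 + \left(-19\right) \left(-4\right) \left(1 - 19\right) \left(-6\right) = 301 + \left(-19\right) \left(-4\right) \left(-18\right) \left(-6\right) = 301 - -8208 = 301 + 8208 = 8509$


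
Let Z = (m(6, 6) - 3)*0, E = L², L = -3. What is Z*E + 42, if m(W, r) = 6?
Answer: 42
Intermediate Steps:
E = 9 (E = (-3)² = 9)
Z = 0 (Z = (6 - 3)*0 = 3*0 = 0)
Z*E + 42 = 0*9 + 42 = 0 + 42 = 42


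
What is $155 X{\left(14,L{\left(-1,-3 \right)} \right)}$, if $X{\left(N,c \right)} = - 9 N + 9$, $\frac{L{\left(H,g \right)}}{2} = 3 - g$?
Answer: $-18135$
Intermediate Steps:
$L{\left(H,g \right)} = 6 - 2 g$ ($L{\left(H,g \right)} = 2 \left(3 - g\right) = 6 - 2 g$)
$X{\left(N,c \right)} = 9 - 9 N$
$155 X{\left(14,L{\left(-1,-3 \right)} \right)} = 155 \left(9 - 126\right) = 155 \left(-117\right) = -18135$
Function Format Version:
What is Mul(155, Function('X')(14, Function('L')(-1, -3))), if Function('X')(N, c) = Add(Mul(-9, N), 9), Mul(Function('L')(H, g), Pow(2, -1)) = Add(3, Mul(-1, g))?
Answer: -18135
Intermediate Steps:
Function('L')(H, g) = Add(6, Mul(-2, g)) (Function('L')(H, g) = Mul(2, Add(3, Mul(-1, g))) = Add(6, Mul(-2, g)))
Function('X')(N, c) = Add(9, Mul(-9, N))
Mul(155, Function('X')(14, Function('L')(-1, -3))) = Mul(155, Add(9, Mul(-9, 14))) = Mul(155, Add(9, -126)) = Mul(155, -117) = -18135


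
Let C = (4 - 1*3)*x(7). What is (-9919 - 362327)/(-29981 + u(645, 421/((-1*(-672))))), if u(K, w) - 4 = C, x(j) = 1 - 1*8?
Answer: 186123/14992 ≈ 12.415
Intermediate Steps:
x(j) = -7 (x(j) = 1 - 8 = -7)
C = -7 (C = (4 - 1*3)*(-7) = (4 - 3)*(-7) = 1*(-7) = -7)
u(K, w) = -3 (u(K, w) = 4 - 7 = -3)
(-9919 - 362327)/(-29981 + u(645, 421/((-1*(-672))))) = (-9919 - 362327)/(-29981 - 3) = -372246/(-29984) = -372246*(-1/29984) = 186123/14992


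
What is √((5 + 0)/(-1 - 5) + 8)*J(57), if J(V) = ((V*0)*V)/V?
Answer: 0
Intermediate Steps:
J(V) = 0 (J(V) = (0*V)/V = 0/V = 0)
√((5 + 0)/(-1 - 5) + 8)*J(57) = √((5 + 0)/(-1 - 5) + 8)*0 = √(5/(-6) + 8)*0 = √(5*(-⅙) + 8)*0 = √(-⅚ + 8)*0 = √(43/6)*0 = (√258/6)*0 = 0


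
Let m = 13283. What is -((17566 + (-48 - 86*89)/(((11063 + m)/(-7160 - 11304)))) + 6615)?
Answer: -365460177/12173 ≈ -30022.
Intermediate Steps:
-((17566 + (-48 - 86*89)/(((11063 + m)/(-7160 - 11304)))) + 6615) = -((17566 + (-48 - 86*89)/(((11063 + 13283)/(-7160 - 11304)))) + 6615) = -((17566 + (-48 - 7654)/((24346/(-18464)))) + 6615) = -((17566 - 7702/(24346*(-1/18464))) + 6615) = -((17566 - 7702/(-12173/9232)) + 6615) = -((17566 - 7702*(-9232/12173)) + 6615) = -((17566 + 71104864/12173) + 6615) = -(284935782/12173 + 6615) = -1*365460177/12173 = -365460177/12173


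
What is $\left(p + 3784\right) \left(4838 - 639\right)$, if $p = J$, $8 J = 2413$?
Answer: $\frac{137244315}{8} \approx 1.7156 \cdot 10^{7}$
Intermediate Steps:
$J = \frac{2413}{8}$ ($J = \frac{1}{8} \cdot 2413 = \frac{2413}{8} \approx 301.63$)
$p = \frac{2413}{8} \approx 301.63$
$\left(p + 3784\right) \left(4838 - 639\right) = \left(\frac{2413}{8} + 3784\right) \left(4838 - 639\right) = \frac{32685}{8} \cdot 4199 = \frac{137244315}{8}$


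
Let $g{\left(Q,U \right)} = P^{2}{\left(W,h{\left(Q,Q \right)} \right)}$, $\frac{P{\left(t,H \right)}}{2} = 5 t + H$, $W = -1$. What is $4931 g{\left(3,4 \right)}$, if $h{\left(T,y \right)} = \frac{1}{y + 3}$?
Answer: $\frac{4146971}{9} \approx 4.6077 \cdot 10^{5}$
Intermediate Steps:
$h{\left(T,y \right)} = \frac{1}{3 + y}$
$P{\left(t,H \right)} = 2 H + 10 t$ ($P{\left(t,H \right)} = 2 \left(5 t + H\right) = 2 \left(H + 5 t\right) = 2 H + 10 t$)
$g{\left(Q,U \right)} = \left(-10 + \frac{2}{3 + Q}\right)^{2}$ ($g{\left(Q,U \right)} = \left(\frac{2}{3 + Q} + 10 \left(-1\right)\right)^{2} = \left(\frac{2}{3 + Q} - 10\right)^{2} = \left(-10 + \frac{2}{3 + Q}\right)^{2}$)
$4931 g{\left(3,4 \right)} = 4931 \left(10 - \frac{2}{3 + 3}\right)^{2} = 4931 \left(10 - \frac{2}{6}\right)^{2} = 4931 \left(10 - \frac{1}{3}\right)^{2} = 4931 \left(\frac{29}{3}\right)^{2} = 4931 \cdot \frac{841}{9} = \frac{4146971}{9}$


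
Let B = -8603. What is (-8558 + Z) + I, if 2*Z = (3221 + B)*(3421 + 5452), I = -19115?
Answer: -23904916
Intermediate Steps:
Z = -23877243 (Z = ((3221 - 8603)*(3421 + 5452))/2 = (-5382*8873)/2 = (½)*(-47754486) = -23877243)
(-8558 + Z) + I = (-8558 - 23877243) - 19115 = -23885801 - 19115 = -23904916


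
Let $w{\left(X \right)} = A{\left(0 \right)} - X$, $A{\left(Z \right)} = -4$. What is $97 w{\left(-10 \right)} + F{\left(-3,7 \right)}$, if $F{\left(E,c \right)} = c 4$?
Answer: $610$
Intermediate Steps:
$w{\left(X \right)} = -4 - X$
$F{\left(E,c \right)} = 4 c$
$97 w{\left(-10 \right)} + F{\left(-3,7 \right)} = 97 \left(-4 - -10\right) + 4 \cdot 7 = 97 \left(-4 + 10\right) + 28 = 97 \cdot 6 + 28 = 582 + 28 = 610$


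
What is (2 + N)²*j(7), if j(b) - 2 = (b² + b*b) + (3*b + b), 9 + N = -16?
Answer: 67712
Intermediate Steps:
N = -25 (N = -9 - 16 = -25)
j(b) = 2 + 2*b² + 4*b (j(b) = 2 + ((b² + b*b) + (3*b + b)) = 2 + ((b² + b²) + 4*b) = 2 + (2*b² + 4*b) = 2 + 2*b² + 4*b)
(2 + N)²*j(7) = (2 - 25)²*(2 + 2*7² + 4*7) = (-23)²*(2 + 2*49 + 28) = 529*(2 + 98 + 28) = 529*128 = 67712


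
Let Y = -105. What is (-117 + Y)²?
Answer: 49284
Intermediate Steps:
(-117 + Y)² = (-117 - 105)² = (-222)² = 49284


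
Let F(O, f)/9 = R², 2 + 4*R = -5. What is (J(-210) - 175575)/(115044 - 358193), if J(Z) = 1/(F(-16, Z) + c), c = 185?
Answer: 597130559/826949749 ≈ 0.72209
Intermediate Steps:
R = -7/4 (R = -½ + (¼)*(-5) = -½ - 5/4 = -7/4 ≈ -1.7500)
F(O, f) = 441/16 (F(O, f) = 9*(-7/4)² = 9*(49/16) = 441/16)
J(Z) = 16/3401 (J(Z) = 1/(441/16 + 185) = 1/(3401/16) = 16/3401)
(J(-210) - 175575)/(115044 - 358193) = (16/3401 - 175575)/(115044 - 358193) = -597130559/3401/(-243149) = -597130559/3401*(-1/243149) = 597130559/826949749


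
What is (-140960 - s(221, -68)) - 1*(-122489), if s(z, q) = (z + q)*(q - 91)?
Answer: 5856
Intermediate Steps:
s(z, q) = (-91 + q)*(q + z) (s(z, q) = (q + z)*(-91 + q) = (-91 + q)*(q + z))
(-140960 - s(221, -68)) - 1*(-122489) = (-140960 - ((-68)² - 91*(-68) - 91*221 - 68*221)) - 1*(-122489) = (-140960 - (4624 + 6188 - 20111 - 15028)) + 122489 = (-140960 - 1*(-24327)) + 122489 = (-140960 + 24327) + 122489 = -116633 + 122489 = 5856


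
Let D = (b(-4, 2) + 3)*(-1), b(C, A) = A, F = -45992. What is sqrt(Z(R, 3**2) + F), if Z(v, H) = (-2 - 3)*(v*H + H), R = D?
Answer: 2*I*sqrt(11453) ≈ 214.04*I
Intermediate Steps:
D = -5 (D = (2 + 3)*(-1) = 5*(-1) = -5)
R = -5
Z(v, H) = -5*H - 5*H*v (Z(v, H) = -5*(H*v + H) = -5*(H + H*v) = -5*H - 5*H*v)
sqrt(Z(R, 3**2) + F) = sqrt(-5*3**2*(1 - 5) - 45992) = sqrt(-5*9*(-4) - 45992) = sqrt(180 - 45992) = sqrt(-45812) = 2*I*sqrt(11453)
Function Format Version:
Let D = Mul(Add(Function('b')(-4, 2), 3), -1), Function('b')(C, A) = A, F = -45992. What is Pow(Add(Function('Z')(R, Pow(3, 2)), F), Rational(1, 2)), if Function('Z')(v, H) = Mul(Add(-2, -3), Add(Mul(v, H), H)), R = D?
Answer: Mul(2, I, Pow(11453, Rational(1, 2))) ≈ Mul(214.04, I)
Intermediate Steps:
D = -5 (D = Mul(Add(2, 3), -1) = Mul(5, -1) = -5)
R = -5
Function('Z')(v, H) = Add(Mul(-5, H), Mul(-5, H, v)) (Function('Z')(v, H) = Mul(-5, Add(Mul(H, v), H)) = Mul(-5, Add(H, Mul(H, v))) = Add(Mul(-5, H), Mul(-5, H, v)))
Pow(Add(Function('Z')(R, Pow(3, 2)), F), Rational(1, 2)) = Pow(Add(Mul(-5, Pow(3, 2), Add(1, -5)), -45992), Rational(1, 2)) = Pow(Add(Mul(-5, 9, -4), -45992), Rational(1, 2)) = Pow(Add(180, -45992), Rational(1, 2)) = Pow(-45812, Rational(1, 2)) = Mul(2, I, Pow(11453, Rational(1, 2)))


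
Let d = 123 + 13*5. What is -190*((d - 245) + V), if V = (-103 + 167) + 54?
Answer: -11590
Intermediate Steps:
d = 188 (d = 123 + 65 = 188)
V = 118 (V = 64 + 54 = 118)
-190*((d - 245) + V) = -190*((188 - 245) + 118) = -190*(-57 + 118) = -190*61 = -11590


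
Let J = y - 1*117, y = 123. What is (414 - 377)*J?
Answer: 222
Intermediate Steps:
J = 6 (J = 123 - 1*117 = 123 - 117 = 6)
(414 - 377)*J = (414 - 377)*6 = 37*6 = 222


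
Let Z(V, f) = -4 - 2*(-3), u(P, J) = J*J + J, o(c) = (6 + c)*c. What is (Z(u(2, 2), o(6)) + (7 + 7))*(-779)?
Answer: -12464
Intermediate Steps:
o(c) = c*(6 + c)
u(P, J) = J + J² (u(P, J) = J² + J = J + J²)
Z(V, f) = 2 (Z(V, f) = -4 + 6 = 2)
(Z(u(2, 2), o(6)) + (7 + 7))*(-779) = (2 + (7 + 7))*(-779) = (2 + 14)*(-779) = 16*(-779) = -12464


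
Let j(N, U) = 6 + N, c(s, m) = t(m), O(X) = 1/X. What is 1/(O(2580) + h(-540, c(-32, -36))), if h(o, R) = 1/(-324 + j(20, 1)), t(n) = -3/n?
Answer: -384420/1141 ≈ -336.92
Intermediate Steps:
c(s, m) = -3/m
h(o, R) = -1/298 (h(o, R) = 1/(-324 + (6 + 20)) = 1/(-324 + 26) = 1/(-298) = -1/298)
1/(O(2580) + h(-540, c(-32, -36))) = 1/(1/2580 - 1/298) = 1/(-1141/384420) = -384420/1141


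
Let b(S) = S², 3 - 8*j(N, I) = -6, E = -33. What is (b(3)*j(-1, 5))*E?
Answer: -2673/8 ≈ -334.13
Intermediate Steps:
j(N, I) = 9/8 (j(N, I) = 3/8 - ⅛*(-6) = 3/8 + ¾ = 9/8)
(b(3)*j(-1, 5))*E = (3²*(9/8))*(-33) = (9*(9/8))*(-33) = (81/8)*(-33) = -2673/8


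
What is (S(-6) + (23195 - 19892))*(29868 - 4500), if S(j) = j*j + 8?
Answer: 84906696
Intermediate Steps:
S(j) = 8 + j² (S(j) = j² + 8 = 8 + j²)
(S(-6) + (23195 - 19892))*(29868 - 4500) = ((8 + (-6)²) + (23195 - 19892))*(29868 - 4500) = ((8 + 36) + 3303)*25368 = (44 + 3303)*25368 = 3347*25368 = 84906696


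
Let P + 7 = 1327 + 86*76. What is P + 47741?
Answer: 55597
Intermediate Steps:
P = 7856 (P = -7 + (1327 + 86*76) = -7 + (1327 + 6536) = -7 + 7863 = 7856)
P + 47741 = 7856 + 47741 = 55597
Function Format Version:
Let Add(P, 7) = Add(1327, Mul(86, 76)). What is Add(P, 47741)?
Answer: 55597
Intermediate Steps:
P = 7856 (P = Add(-7, Add(1327, Mul(86, 76))) = Add(-7, Add(1327, 6536)) = Add(-7, 7863) = 7856)
Add(P, 47741) = Add(7856, 47741) = 55597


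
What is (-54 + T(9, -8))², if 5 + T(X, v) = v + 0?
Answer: 4489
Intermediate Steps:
T(X, v) = -5 + v (T(X, v) = -5 + (v + 0) = -5 + v)
(-54 + T(9, -8))² = (-54 + (-5 - 8))² = (-54 - 13)² = (-67)² = 4489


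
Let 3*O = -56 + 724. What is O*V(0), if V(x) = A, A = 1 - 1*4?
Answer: -668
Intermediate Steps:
A = -3 (A = 1 - 4 = -3)
O = 668/3 (O = (-56 + 724)/3 = (⅓)*668 = 668/3 ≈ 222.67)
V(x) = -3
O*V(0) = (668/3)*(-3) = -668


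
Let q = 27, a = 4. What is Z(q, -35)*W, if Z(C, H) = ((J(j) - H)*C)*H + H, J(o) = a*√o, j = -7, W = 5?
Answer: -165550 - 18900*I*√7 ≈ -1.6555e+5 - 50005.0*I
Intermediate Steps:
J(o) = 4*√o
Z(C, H) = H + C*H*(-H + 4*I*√7) (Z(C, H) = ((4*√(-7) - H)*C)*H + H = ((4*(I*√7) - H)*C)*H + H = ((4*I*√7 - H)*C)*H + H = ((-H + 4*I*√7)*C)*H + H = (C*(-H + 4*I*√7))*H + H = C*H*(-H + 4*I*√7) + H = H + C*H*(-H + 4*I*√7))
Z(q, -35)*W = -35*(1 - 1*27*(-35) + 4*I*27*√7)*5 = -35*(1 + 945 + 108*I*√7)*5 = -35*(946 + 108*I*√7)*5 = (-33110 - 3780*I*√7)*5 = -165550 - 18900*I*√7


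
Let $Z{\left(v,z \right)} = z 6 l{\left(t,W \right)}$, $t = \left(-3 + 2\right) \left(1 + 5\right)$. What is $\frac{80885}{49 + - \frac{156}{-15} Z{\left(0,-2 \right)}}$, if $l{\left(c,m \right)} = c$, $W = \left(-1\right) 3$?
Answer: $\frac{404425}{3989} \approx 101.39$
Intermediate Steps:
$t = -6$ ($t = \left(-1\right) 6 = -6$)
$W = -3$
$Z{\left(v,z \right)} = - 36 z$ ($Z{\left(v,z \right)} = z 6 \left(-6\right) = 6 z \left(-6\right) = - 36 z$)
$\frac{80885}{49 + - \frac{156}{-15} Z{\left(0,-2 \right)}} = \frac{80885}{49 + - \frac{156}{-15} \left(\left(-36\right) \left(-2\right)\right)} = \frac{80885}{49 + \left(-156\right) \left(- \frac{1}{15}\right) 72} = \frac{80885}{49 + \frac{52}{5} \cdot 72} = \frac{80885}{49 + \frac{3744}{5}} = \frac{80885}{\frac{3989}{5}} = 80885 \cdot \frac{5}{3989} = \frac{404425}{3989}$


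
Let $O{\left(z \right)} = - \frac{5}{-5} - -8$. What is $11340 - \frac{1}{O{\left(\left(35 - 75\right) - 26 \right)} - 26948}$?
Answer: $\frac{305488261}{26939} \approx 11340.0$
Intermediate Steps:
$O{\left(z \right)} = 9$ ($O{\left(z \right)} = \left(-5\right) \left(- \frac{1}{5}\right) + 8 = 1 + 8 = 9$)
$11340 - \frac{1}{O{\left(\left(35 - 75\right) - 26 \right)} - 26948} = 11340 - \frac{1}{9 - 26948} = 11340 - \frac{1}{-26939} = 11340 - - \frac{1}{26939} = 11340 + \frac{1}{26939} = \frac{305488261}{26939}$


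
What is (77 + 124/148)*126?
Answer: 362880/37 ≈ 9807.6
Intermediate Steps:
(77 + 124/148)*126 = (77 + 124*(1/148))*126 = (77 + 31/37)*126 = (2880/37)*126 = 362880/37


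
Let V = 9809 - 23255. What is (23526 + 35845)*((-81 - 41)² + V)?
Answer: 85375498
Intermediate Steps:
V = -13446
(23526 + 35845)*((-81 - 41)² + V) = (23526 + 35845)*((-81 - 41)² - 13446) = 59371*((-122)² - 13446) = 59371*(14884 - 13446) = 59371*1438 = 85375498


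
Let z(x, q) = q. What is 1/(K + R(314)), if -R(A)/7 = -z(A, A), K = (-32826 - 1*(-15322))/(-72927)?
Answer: 72927/160311050 ≈ 0.00045491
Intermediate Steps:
K = 17504/72927 (K = (-32826 + 15322)*(-1/72927) = -17504*(-1/72927) = 17504/72927 ≈ 0.24002)
R(A) = 7*A (R(A) = -(-7)*A = 7*A)
1/(K + R(314)) = 1/(17504/72927 + 7*314) = 1/(17504/72927 + 2198) = 1/(160311050/72927) = 72927/160311050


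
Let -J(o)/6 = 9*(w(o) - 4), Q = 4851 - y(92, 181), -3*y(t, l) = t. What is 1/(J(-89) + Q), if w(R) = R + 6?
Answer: 3/28739 ≈ 0.00010439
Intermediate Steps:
y(t, l) = -t/3
w(R) = 6 + R
Q = 14645/3 (Q = 4851 - (-1)*92/3 = 4851 - 1*(-92/3) = 4851 + 92/3 = 14645/3 ≈ 4881.7)
J(o) = -108 - 54*o (J(o) = -54*((6 + o) - 4) = -54*(2 + o) = -6*(18 + 9*o) = -108 - 54*o)
1/(J(-89) + Q) = 1/((-108 - 54*(-89)) + 14645/3) = 1/((-108 + 4806) + 14645/3) = 1/(4698 + 14645/3) = 1/(28739/3) = 3/28739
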